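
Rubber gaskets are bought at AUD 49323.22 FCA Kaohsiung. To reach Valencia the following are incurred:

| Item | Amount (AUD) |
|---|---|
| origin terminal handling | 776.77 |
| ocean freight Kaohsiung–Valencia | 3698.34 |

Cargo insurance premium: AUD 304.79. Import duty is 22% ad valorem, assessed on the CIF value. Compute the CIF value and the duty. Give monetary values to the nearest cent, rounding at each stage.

CIF value: AUD 54103.12; import duty: AUD 11902.69

CIF = FCA price + pre-shipment costs + freight + insurance
CIF = 49323.22 + 776.77 + 3698.34 + 304.79 = 54103.12
Import duty = 54103.12 × 22% = 11902.69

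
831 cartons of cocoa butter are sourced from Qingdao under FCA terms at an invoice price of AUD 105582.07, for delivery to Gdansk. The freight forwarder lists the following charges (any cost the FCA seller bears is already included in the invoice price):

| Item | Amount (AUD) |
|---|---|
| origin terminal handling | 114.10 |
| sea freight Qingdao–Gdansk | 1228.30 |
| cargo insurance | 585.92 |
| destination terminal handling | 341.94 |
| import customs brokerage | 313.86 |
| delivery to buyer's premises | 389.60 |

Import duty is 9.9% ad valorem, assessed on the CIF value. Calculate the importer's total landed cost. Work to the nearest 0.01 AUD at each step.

Total landed cost: AUD 119199.32

FCA: the seller delivers export-cleared goods to the carrier; the buyer bears costs from that point.
CIF value = FCA price + origin terminal + freight + insurance = 105582.07 + 114.10 + 1228.30 + 585.92 = 107510.39
Import duty = 107510.39 × 9.9% = 10643.53
Buyer bears: origin terminal 114.10 + freight 1228.30 + insurance 585.92 + destination terminal 341.94 + brokerage 313.86 + delivery 389.60 + duty 10643.53 = 13617.25
Landed cost = invoice 105582.07 + 13617.25 = 119199.32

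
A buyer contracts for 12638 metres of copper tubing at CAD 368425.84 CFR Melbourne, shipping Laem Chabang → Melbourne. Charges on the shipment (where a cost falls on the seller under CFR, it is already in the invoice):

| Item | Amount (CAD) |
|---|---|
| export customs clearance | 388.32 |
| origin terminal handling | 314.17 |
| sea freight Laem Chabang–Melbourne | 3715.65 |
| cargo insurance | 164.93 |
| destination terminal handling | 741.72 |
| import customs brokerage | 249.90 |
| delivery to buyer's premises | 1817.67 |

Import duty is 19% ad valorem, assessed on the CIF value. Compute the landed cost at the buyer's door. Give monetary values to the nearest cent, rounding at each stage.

CFR: the seller pays costs through ocean freight to the destination port, but not insurance.
Already in the invoice (seller's account under CFR): export clearance, origin terminal, freight — exclude.
CIF value = CFR price + insurance = 368425.84 + 164.93 = 368590.77
Import duty = 368590.77 × 19% = 70032.25
Buyer bears: insurance 164.93 + destination terminal 741.72 + brokerage 249.90 + delivery 1817.67 + duty 70032.25 = 73006.47
Landed cost = invoice 368425.84 + 73006.47 = 441432.31

Total landed cost: CAD 441432.31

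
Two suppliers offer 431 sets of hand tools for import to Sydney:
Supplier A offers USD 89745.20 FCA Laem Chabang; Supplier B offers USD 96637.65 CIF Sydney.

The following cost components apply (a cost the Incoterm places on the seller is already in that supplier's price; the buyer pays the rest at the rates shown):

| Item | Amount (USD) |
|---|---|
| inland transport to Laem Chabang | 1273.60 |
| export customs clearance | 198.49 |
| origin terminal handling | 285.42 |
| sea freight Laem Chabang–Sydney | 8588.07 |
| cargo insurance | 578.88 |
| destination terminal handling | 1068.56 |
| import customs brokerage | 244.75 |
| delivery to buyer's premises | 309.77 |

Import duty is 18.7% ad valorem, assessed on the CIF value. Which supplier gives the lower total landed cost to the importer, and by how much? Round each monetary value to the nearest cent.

Supplier A (FCA):
CIF value = FCA price + origin terminal + freight + insurance = 89745.20 + 285.42 + 8588.07 + 578.88 = 99197.57
Import duty = 99197.57 × 18.7% = 18549.95
Buyer bears (A): 285.42 + 8588.07 + 578.88 + 1068.56 + 244.75 + 309.77 = 11075.45
Landed cost (A) = invoice 89745.20 + 11075.45 + duty 18549.95 = 119370.60
Supplier B (CIF):
The CIF price already equals the CIF value: 96637.65
Import duty = 96637.65 × 18.7% = 18071.24
Buyer bears (B): 1068.56 + 244.75 + 309.77 = 1623.08
Landed cost (B) = invoice 96637.65 + 1623.08 + duty 18071.24 = 116331.97
Difference = |119370.60 − 116331.97| = 3038.63

Supplier B is cheaper by USD 3038.63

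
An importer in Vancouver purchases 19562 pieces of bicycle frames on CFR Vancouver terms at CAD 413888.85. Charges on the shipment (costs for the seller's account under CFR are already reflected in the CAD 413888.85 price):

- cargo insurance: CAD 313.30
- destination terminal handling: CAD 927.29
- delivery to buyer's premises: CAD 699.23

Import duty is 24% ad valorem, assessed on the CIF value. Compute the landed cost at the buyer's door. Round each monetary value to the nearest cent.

CFR: the seller pays costs through ocean freight to the destination port, but not insurance.
CIF value = CFR price + insurance = 413888.85 + 313.30 = 414202.15
Import duty = 414202.15 × 24% = 99408.52
Buyer bears: insurance 313.30 + destination terminal 927.29 + delivery 699.23 + duty 99408.52 = 101348.34
Landed cost = invoice 413888.85 + 101348.34 = 515237.19

Total landed cost: CAD 515237.19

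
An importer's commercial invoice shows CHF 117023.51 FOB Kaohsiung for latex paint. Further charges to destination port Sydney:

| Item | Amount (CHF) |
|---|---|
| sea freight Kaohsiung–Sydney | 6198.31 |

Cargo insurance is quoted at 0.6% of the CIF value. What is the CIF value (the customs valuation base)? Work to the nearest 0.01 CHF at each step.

CIF value: CHF 123965.61

Let C be the CIF value. C = FOB price + freight + 0.6% × C
C − 0.6% × C = 117023.51 + 6198.31
0.994 × C = 123221.82
C = 123221.82 / 0.994 = 123965.61
Insurance premium = 0.6% × 123965.61 = 743.79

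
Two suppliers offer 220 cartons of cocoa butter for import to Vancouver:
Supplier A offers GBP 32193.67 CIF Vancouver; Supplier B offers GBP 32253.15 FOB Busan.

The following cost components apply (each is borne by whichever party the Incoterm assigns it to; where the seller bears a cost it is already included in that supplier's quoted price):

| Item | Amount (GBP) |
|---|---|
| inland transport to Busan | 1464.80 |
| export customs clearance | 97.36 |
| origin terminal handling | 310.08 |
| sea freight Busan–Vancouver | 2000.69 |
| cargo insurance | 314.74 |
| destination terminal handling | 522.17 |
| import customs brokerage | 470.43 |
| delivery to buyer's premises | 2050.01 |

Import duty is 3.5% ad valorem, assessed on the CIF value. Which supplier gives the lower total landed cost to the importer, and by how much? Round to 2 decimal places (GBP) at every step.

Supplier A is cheaper by GBP 2458.03

Supplier A (CIF):
The CIF price already equals the CIF value: 32193.67
Import duty = 32193.67 × 3.5% = 1126.78
Buyer bears (A): 522.17 + 470.43 + 2050.01 = 3042.61
Landed cost (A) = invoice 32193.67 + 3042.61 + duty 1126.78 = 36363.06
Supplier B (FOB):
CIF value = FOB price + freight + insurance = 32253.15 + 2000.69 + 314.74 = 34568.58
Import duty = 34568.58 × 3.5% = 1209.90
Buyer bears (B): 2000.69 + 314.74 + 522.17 + 470.43 + 2050.01 = 5358.04
Landed cost (B) = invoice 32253.15 + 5358.04 + duty 1209.90 = 38821.09
Difference = |36363.06 − 38821.09| = 2458.03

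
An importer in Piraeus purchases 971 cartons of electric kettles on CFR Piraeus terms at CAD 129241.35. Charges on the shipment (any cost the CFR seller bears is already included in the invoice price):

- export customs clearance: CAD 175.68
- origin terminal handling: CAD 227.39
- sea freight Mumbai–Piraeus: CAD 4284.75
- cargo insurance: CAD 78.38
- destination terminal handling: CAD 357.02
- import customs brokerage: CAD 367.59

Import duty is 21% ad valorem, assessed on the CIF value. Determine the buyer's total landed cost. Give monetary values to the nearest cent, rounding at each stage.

Total landed cost: CAD 157201.48

CFR: the seller pays costs through ocean freight to the destination port, but not insurance.
Already in the invoice (seller's account under CFR): export clearance, origin terminal, freight — exclude.
CIF value = CFR price + insurance = 129241.35 + 78.38 = 129319.73
Import duty = 129319.73 × 21% = 27157.14
Buyer bears: insurance 78.38 + destination terminal 357.02 + brokerage 367.59 + duty 27157.14 = 27960.13
Landed cost = invoice 129241.35 + 27960.13 = 157201.48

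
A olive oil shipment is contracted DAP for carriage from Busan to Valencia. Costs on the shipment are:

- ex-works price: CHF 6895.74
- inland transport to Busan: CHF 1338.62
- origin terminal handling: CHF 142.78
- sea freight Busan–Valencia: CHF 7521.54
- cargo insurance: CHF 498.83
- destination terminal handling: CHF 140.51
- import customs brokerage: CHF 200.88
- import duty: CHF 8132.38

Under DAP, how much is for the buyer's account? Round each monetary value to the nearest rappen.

Buyer's account: CHF 8333.26

DAP: the seller bears all costs to the named destination except import duty and clearance.
Seller's account: goods 6895.74 + inland to port 1338.62 + origin terminal 142.78 + freight 7521.54 + insurance 498.83 + destination terminal 140.51 = 16538.02
Buyer's account: brokerage 200.88 + duty 8132.38 = 8333.26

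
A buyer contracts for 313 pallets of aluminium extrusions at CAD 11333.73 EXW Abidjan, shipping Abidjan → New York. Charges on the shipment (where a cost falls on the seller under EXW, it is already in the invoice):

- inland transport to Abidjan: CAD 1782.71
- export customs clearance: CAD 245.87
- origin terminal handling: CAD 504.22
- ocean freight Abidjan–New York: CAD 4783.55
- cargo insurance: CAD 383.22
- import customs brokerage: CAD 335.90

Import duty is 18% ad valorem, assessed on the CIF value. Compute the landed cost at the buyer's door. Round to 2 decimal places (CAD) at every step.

Total landed cost: CAD 22795.19

EXW: the seller makes goods available at their premises; the buyer bears all onward costs.
CIF value = EXW price + inland to port + export clearance + origin terminal + freight + insurance = 11333.73 + 1782.71 + 245.87 + 504.22 + 4783.55 + 383.22 = 19033.30
Import duty = 19033.30 × 18% = 3425.99
Buyer bears: inland to port 1782.71 + export clearance 245.87 + origin terminal 504.22 + freight 4783.55 + insurance 383.22 + brokerage 335.90 + duty 3425.99 = 11461.46
Landed cost = invoice 11333.73 + 11461.46 = 22795.19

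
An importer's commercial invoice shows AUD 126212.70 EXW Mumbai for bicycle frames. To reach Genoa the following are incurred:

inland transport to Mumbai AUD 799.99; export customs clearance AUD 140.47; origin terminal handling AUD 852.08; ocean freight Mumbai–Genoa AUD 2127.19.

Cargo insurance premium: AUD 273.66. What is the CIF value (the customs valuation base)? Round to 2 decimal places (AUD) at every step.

CIF value: AUD 130406.09

CIF = EXW price + pre-shipment costs + freight + insurance
CIF = 126212.70 + 799.99 + 140.47 + 852.08 + 2127.19 + 273.66 = 130406.09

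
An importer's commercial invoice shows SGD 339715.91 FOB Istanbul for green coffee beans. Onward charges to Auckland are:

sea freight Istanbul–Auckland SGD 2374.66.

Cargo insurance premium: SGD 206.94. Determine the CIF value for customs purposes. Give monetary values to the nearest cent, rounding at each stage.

CIF = FOB price + freight + insurance
CIF = 339715.91 + 2374.66 + 206.94 = 342297.51

CIF value: SGD 342297.51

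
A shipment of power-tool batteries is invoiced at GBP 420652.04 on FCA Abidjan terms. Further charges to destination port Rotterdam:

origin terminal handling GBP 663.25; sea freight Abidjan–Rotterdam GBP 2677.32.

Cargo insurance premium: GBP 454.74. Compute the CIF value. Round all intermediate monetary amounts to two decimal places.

CIF = FCA price + pre-shipment costs + freight + insurance
CIF = 420652.04 + 663.25 + 2677.32 + 454.74 = 424447.35

CIF value: GBP 424447.35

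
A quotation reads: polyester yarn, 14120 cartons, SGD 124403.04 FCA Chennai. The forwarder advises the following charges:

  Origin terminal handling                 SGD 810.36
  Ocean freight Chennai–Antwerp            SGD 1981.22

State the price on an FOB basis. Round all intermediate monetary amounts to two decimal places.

FOB price: SGD 125213.40

Not relevant to the conversion: freight — on the buyer under both terms; not part of either seller's price.
From FCA to FOB, the seller additionally bears: origin terminal.
FOB price = 124403.04 + 810.36 = 125213.40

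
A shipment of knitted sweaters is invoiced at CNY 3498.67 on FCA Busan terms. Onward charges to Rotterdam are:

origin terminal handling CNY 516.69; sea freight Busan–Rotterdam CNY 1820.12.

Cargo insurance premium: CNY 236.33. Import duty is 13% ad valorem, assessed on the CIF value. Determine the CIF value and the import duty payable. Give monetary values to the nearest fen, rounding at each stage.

CIF = FCA price + pre-shipment costs + freight + insurance
CIF = 3498.67 + 516.69 + 1820.12 + 236.33 = 6071.81
Import duty = 6071.81 × 13% = 789.34

CIF value: CNY 6071.81; import duty: CNY 789.34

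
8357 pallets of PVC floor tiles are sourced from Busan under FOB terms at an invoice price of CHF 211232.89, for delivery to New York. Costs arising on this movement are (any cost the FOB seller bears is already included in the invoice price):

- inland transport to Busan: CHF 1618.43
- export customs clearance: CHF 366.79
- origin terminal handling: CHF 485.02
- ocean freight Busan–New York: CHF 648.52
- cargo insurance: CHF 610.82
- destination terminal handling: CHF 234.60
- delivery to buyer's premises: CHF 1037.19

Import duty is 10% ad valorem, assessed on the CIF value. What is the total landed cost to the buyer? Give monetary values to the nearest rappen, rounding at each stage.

FOB: the seller bears costs until goods are on board at the origin port; the buyer bears freight, insurance and all costs thereafter.
Already in the invoice (seller's account under FOB): inland to port, export clearance, origin terminal — exclude.
CIF value = FOB price + freight + insurance = 211232.89 + 648.52 + 610.82 = 212492.23
Import duty = 212492.23 × 10% = 21249.22
Buyer bears: freight 648.52 + insurance 610.82 + destination terminal 234.60 + delivery 1037.19 + duty 21249.22 = 23780.35
Landed cost = invoice 211232.89 + 23780.35 = 235013.24

Total landed cost: CHF 235013.24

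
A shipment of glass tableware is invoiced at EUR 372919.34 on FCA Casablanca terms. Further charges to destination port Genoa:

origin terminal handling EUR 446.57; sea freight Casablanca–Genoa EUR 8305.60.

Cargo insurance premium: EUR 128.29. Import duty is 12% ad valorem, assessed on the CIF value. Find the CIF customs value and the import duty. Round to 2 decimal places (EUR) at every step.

CIF = FCA price + pre-shipment costs + freight + insurance
CIF = 372919.34 + 446.57 + 8305.60 + 128.29 = 381799.80
Import duty = 381799.80 × 12% = 45815.98

CIF value: EUR 381799.80; import duty: EUR 45815.98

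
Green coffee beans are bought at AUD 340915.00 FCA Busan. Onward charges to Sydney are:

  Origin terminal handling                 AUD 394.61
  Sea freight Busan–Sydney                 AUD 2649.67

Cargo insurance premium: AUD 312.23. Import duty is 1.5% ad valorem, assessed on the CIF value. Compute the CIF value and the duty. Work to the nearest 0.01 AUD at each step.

CIF value: AUD 344271.51; import duty: AUD 5164.07

CIF = FCA price + pre-shipment costs + freight + insurance
CIF = 340915.00 + 394.61 + 2649.67 + 312.23 = 344271.51
Import duty = 344271.51 × 1.5% = 5164.07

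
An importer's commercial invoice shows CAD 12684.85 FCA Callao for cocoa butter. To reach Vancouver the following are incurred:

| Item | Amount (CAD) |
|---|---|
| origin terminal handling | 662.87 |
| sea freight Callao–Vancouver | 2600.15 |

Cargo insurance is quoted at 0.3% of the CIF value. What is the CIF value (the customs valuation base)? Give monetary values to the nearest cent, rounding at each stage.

CIF value: CAD 15995.86

Let C be the CIF value. C = FCA price + pre-shipment costs + freight + 0.3% × C
C − 0.3% × C = 12684.85 + 662.87 + 2600.15
0.997 × C = 15947.87
C = 15947.87 / 0.997 = 15995.86
Insurance premium = 0.3% × 15995.86 = 47.99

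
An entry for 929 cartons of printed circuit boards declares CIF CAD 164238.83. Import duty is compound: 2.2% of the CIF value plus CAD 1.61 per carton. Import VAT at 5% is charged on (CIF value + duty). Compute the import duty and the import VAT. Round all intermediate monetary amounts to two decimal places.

Ad valorem component: 164238.83 × 2.2% = 3613.25
Specific component: 929 × 1.61 = 1495.69
Import duty = 3613.25 + 1495.69 = 5108.94
VAT base = CIF + duty = 164238.83 + 5108.94 = 169347.77
Import VAT = 169347.77 × 5% = 8467.39

Import duty: CAD 5108.94; import VAT: CAD 8467.39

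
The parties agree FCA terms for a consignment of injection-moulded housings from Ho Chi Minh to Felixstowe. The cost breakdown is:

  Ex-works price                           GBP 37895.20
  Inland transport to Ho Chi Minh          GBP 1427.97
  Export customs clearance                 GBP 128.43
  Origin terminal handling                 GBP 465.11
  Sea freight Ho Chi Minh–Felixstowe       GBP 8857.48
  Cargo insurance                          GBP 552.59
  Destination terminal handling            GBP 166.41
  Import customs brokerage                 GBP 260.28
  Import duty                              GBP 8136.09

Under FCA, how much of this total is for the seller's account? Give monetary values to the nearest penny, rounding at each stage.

FCA: the seller delivers export-cleared goods to the carrier; the buyer bears costs from that point.
Seller's account: goods 37895.20 + inland to port 1427.97 + export clearance 128.43 = 39451.60
Buyer's account: origin terminal 465.11 + freight 8857.48 + insurance 552.59 + destination terminal 166.41 + brokerage 260.28 + duty 8136.09 = 18437.96

Seller's account: GBP 39451.60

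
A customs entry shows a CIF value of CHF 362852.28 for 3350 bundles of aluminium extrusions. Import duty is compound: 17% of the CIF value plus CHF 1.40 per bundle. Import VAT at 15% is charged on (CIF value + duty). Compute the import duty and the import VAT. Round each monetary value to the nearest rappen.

Ad valorem component: 362852.28 × 17% = 61684.89
Specific component: 3350 × 1.40 = 4690.00
Import duty = 61684.89 + 4690.00 = 66374.89
VAT base = CIF + duty = 362852.28 + 66374.89 = 429227.17
Import VAT = 429227.17 × 15% = 64384.08

Import duty: CHF 66374.89; import VAT: CHF 64384.08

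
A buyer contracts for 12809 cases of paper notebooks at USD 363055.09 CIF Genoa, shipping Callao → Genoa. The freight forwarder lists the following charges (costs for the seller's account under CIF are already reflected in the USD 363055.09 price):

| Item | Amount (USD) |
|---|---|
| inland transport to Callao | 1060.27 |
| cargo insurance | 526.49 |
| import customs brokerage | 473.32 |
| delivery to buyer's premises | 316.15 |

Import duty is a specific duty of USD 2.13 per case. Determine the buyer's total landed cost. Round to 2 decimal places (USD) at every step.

CIF: the seller pays costs through ocean freight and marine insurance to the destination port.
Already in the invoice (seller's account under CIF): inland to port, insurance — exclude.
The CIF price already equals the CIF value: 363055.09
Import duty = 12809 × 2.13 = 27283.17
Buyer bears: brokerage 473.32 + delivery 316.15 + duty 27283.17 = 28072.64
Landed cost = invoice 363055.09 + 28072.64 = 391127.73

Total landed cost: USD 391127.73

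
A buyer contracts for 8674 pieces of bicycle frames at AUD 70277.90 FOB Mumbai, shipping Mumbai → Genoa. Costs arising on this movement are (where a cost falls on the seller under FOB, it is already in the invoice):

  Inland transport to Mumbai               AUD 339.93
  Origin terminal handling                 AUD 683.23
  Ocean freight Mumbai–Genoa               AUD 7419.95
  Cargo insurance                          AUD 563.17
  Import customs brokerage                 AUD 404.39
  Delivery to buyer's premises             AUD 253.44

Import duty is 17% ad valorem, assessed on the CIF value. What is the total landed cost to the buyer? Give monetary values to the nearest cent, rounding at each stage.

Total landed cost: AUD 92223.22

FOB: the seller bears costs until goods are on board at the origin port; the buyer bears freight, insurance and all costs thereafter.
Already in the invoice (seller's account under FOB): inland to port, origin terminal — exclude.
CIF value = FOB price + freight + insurance = 70277.90 + 7419.95 + 563.17 = 78261.02
Import duty = 78261.02 × 17% = 13304.37
Buyer bears: freight 7419.95 + insurance 563.17 + brokerage 404.39 + delivery 253.44 + duty 13304.37 = 21945.32
Landed cost = invoice 70277.90 + 21945.32 = 92223.22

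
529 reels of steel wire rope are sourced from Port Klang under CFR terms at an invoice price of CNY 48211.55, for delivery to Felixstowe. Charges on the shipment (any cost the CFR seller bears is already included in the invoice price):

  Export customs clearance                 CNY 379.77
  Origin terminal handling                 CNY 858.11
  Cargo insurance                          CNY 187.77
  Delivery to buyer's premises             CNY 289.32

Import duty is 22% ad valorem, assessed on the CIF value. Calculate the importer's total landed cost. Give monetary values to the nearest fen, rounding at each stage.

Total landed cost: CNY 59336.49

CFR: the seller pays costs through ocean freight to the destination port, but not insurance.
Already in the invoice (seller's account under CFR): export clearance, origin terminal — exclude.
CIF value = CFR price + insurance = 48211.55 + 187.77 = 48399.32
Import duty = 48399.32 × 22% = 10647.85
Buyer bears: insurance 187.77 + delivery 289.32 + duty 10647.85 = 11124.94
Landed cost = invoice 48211.55 + 11124.94 = 59336.49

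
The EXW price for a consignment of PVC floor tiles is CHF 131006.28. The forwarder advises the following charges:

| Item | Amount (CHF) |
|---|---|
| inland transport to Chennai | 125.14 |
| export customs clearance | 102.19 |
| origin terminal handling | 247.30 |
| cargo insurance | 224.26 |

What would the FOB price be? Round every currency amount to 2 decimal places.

Not relevant to the conversion: insurance — on the buyer under both terms; not part of either seller's price.
From EXW to FOB, the seller additionally bears: inland to port, export clearance, origin terminal.
FOB price = 131006.28 + 125.14 + 102.19 + 247.30 = 131480.91

FOB price: CHF 131480.91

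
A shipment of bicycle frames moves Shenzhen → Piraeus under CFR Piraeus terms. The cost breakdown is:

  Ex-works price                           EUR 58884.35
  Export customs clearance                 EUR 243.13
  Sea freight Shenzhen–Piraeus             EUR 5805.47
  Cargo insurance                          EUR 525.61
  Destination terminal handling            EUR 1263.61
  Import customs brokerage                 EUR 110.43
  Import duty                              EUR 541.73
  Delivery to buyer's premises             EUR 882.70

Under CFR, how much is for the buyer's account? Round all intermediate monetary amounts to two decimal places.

CFR: the seller pays costs through ocean freight to the destination port, but not insurance.
Seller's account: goods 58884.35 + export clearance 243.13 + freight 5805.47 = 64932.95
Buyer's account: insurance 525.61 + destination terminal 1263.61 + brokerage 110.43 + duty 541.73 + delivery 882.70 = 3324.08

Buyer's account: EUR 3324.08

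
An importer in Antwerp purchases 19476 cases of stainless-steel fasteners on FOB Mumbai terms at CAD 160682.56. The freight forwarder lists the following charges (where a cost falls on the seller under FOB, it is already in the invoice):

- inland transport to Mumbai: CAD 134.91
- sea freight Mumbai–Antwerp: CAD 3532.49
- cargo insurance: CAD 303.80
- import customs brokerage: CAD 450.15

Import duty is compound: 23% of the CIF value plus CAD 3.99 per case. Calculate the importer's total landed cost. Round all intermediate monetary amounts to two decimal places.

FOB: the seller bears costs until goods are on board at the origin port; the buyer bears freight, insurance and all costs thereafter.
Already in the invoice (seller's account under FOB): inland to port — exclude.
CIF value = FOB price + freight + insurance = 160682.56 + 3532.49 + 303.80 = 164518.85
Ad valorem component: 164518.85 × 23% = 37839.34
Specific component: 19476 × 3.99 = 77709.24
Import duty = 37839.34 + 77709.24 = 115548.58
Buyer bears: freight 3532.49 + insurance 303.80 + brokerage 450.15 + duty 115548.58 = 119835.02
Landed cost = invoice 160682.56 + 119835.02 = 280517.58

Total landed cost: CAD 280517.58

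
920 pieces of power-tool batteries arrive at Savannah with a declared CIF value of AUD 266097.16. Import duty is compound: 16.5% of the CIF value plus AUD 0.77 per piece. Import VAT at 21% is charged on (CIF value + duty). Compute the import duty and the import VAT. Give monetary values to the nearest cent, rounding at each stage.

Ad valorem component: 266097.16 × 16.5% = 43906.03
Specific component: 920 × 0.77 = 708.40
Import duty = 43906.03 + 708.40 = 44614.43
VAT base = CIF + duty = 266097.16 + 44614.43 = 310711.59
Import VAT = 310711.59 × 21% = 65249.43

Import duty: AUD 44614.43; import VAT: AUD 65249.43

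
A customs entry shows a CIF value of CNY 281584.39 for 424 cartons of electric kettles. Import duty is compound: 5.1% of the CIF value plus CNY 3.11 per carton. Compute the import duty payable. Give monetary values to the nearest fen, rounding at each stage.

Ad valorem component: 281584.39 × 5.1% = 14360.80
Specific component: 424 × 3.11 = 1318.64
Import duty = 14360.80 + 1318.64 = 15679.44

Import duty: CNY 15679.44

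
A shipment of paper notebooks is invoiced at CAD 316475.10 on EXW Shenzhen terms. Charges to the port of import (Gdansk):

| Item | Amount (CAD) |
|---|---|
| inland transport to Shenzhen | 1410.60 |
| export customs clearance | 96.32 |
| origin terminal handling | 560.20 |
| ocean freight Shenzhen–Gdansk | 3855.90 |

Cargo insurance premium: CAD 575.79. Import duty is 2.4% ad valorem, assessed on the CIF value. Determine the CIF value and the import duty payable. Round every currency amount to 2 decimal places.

CIF = EXW price + pre-shipment costs + freight + insurance
CIF = 316475.10 + 1410.60 + 96.32 + 560.20 + 3855.90 + 575.79 = 322973.91
Import duty = 322973.91 × 2.4% = 7751.37

CIF value: CAD 322973.91; import duty: CAD 7751.37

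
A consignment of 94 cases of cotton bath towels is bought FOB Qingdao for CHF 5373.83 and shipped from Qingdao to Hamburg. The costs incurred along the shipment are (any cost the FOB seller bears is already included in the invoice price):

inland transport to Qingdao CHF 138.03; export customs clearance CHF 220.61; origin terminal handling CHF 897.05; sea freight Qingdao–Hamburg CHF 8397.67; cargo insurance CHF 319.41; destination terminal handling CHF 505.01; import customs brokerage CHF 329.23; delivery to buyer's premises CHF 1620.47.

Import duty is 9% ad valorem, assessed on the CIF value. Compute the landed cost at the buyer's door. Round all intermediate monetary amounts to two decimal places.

FOB: the seller bears costs until goods are on board at the origin port; the buyer bears freight, insurance and all costs thereafter.
Already in the invoice (seller's account under FOB): inland to port, export clearance, origin terminal — exclude.
CIF value = FOB price + freight + insurance = 5373.83 + 8397.67 + 319.41 = 14090.91
Import duty = 14090.91 × 9% = 1268.18
Buyer bears: freight 8397.67 + insurance 319.41 + destination terminal 505.01 + brokerage 329.23 + delivery 1620.47 + duty 1268.18 = 12439.97
Landed cost = invoice 5373.83 + 12439.97 = 17813.80

Total landed cost: CHF 17813.80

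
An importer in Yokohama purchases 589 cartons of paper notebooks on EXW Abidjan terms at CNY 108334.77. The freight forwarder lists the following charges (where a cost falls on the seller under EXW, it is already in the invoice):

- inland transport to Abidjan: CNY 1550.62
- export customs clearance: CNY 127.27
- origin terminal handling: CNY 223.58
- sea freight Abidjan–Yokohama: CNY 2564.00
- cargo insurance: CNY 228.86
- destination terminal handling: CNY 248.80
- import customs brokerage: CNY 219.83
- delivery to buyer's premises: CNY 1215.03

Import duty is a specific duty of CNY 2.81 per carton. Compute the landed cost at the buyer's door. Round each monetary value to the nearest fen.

EXW: the seller makes goods available at their premises; the buyer bears all onward costs.
CIF value = EXW price + inland to port + export clearance + origin terminal + freight + insurance = 108334.77 + 1550.62 + 127.27 + 223.58 + 2564.00 + 228.86 = 113029.10
Import duty = 589 × 2.81 = 1655.09
Buyer bears: inland to port 1550.62 + export clearance 127.27 + origin terminal 223.58 + freight 2564.00 + insurance 228.86 + destination terminal 248.80 + brokerage 219.83 + delivery 1215.03 + duty 1655.09 = 8033.08
Landed cost = invoice 108334.77 + 8033.08 = 116367.85

Total landed cost: CNY 116367.85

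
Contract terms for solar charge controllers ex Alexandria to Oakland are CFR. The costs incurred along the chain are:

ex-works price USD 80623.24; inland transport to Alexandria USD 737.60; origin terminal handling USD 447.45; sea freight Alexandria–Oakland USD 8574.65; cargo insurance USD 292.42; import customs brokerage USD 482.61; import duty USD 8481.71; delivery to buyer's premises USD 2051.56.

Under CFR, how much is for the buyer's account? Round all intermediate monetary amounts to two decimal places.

CFR: the seller pays costs through ocean freight to the destination port, but not insurance.
Seller's account: goods 80623.24 + inland to port 737.60 + origin terminal 447.45 + freight 8574.65 = 90382.94
Buyer's account: insurance 292.42 + brokerage 482.61 + duty 8481.71 + delivery 2051.56 = 11308.30

Buyer's account: USD 11308.30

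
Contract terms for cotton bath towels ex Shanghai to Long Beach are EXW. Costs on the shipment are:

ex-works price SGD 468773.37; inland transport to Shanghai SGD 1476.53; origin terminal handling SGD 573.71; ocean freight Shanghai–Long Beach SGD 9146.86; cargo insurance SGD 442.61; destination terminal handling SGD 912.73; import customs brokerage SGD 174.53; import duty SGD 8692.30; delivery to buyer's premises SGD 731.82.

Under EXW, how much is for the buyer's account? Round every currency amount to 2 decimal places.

EXW: the seller makes goods available at their premises; the buyer bears all onward costs.
Seller's account: goods 468773.37 = 468773.37
Buyer's account: inland to port 1476.53 + origin terminal 573.71 + freight 9146.86 + insurance 442.61 + destination terminal 912.73 + brokerage 174.53 + duty 8692.30 + delivery 731.82 = 22151.09

Buyer's account: SGD 22151.09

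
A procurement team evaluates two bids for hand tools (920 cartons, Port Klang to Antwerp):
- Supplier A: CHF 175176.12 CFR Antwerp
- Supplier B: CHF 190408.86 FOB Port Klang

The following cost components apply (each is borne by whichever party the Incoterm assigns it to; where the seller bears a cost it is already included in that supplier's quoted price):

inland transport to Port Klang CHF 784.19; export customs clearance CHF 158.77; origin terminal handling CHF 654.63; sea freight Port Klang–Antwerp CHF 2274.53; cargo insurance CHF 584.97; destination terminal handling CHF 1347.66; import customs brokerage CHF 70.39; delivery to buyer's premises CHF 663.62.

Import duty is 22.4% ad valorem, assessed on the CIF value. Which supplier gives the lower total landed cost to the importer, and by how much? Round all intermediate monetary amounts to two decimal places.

Supplier A (CFR):
CIF value = CFR price + insurance = 175176.12 + 584.97 = 175761.09
Import duty = 175761.09 × 22.4% = 39370.48
Buyer bears (A): 584.97 + 1347.66 + 70.39 + 663.62 = 2666.64
Landed cost (A) = invoice 175176.12 + 2666.64 + duty 39370.48 = 217213.24
Supplier B (FOB):
CIF value = FOB price + freight + insurance = 190408.86 + 2274.53 + 584.97 = 193268.36
Import duty = 193268.36 × 22.4% = 43292.11
Buyer bears (B): 2274.53 + 584.97 + 1347.66 + 70.39 + 663.62 = 4941.17
Landed cost (B) = invoice 190408.86 + 4941.17 + duty 43292.11 = 238642.14
Difference = |217213.24 − 238642.14| = 21428.90

Supplier A is cheaper by CHF 21428.90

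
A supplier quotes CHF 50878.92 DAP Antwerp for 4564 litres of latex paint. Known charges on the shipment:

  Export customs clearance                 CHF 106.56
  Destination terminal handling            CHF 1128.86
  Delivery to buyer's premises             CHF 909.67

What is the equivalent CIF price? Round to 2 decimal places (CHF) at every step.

CIF price: CHF 48840.39

Not relevant to the conversion: export clearance — on the seller under both DAP and CIF; already in the DAP price and stays in the CIF price.
From DAP to CIF, the seller no longer bears: destination terminal, delivery.
CIF price = 50878.92 − 1128.86 − 909.67 = 48840.39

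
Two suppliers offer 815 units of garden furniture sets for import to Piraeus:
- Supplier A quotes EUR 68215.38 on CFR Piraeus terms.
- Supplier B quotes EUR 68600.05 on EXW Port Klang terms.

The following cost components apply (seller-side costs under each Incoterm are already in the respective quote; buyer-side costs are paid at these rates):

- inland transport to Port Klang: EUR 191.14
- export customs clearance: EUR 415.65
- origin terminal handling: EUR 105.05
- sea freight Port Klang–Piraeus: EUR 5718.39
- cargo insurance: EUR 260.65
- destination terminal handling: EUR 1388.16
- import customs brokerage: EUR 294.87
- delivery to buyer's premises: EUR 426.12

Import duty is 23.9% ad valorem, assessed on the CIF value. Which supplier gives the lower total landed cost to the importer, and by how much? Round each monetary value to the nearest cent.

Supplier A (CFR):
CIF value = CFR price + insurance = 68215.38 + 260.65 = 68476.03
Import duty = 68476.03 × 23.9% = 16365.77
Buyer bears (A): 260.65 + 1388.16 + 294.87 + 426.12 = 2369.80
Landed cost (A) = invoice 68215.38 + 2369.80 + duty 16365.77 = 86950.95
Supplier B (EXW):
CIF value = EXW price + inland to port + export clearance + origin terminal + freight + insurance = 68600.05 + 191.14 + 415.65 + 105.05 + 5718.39 + 260.65 = 75290.93
Import duty = 75290.93 × 23.9% = 17994.53
Buyer bears (B): 191.14 + 415.65 + 105.05 + 5718.39 + 260.65 + 1388.16 + 294.87 + 426.12 = 8800.03
Landed cost (B) = invoice 68600.05 + 8800.03 + duty 17994.53 = 95394.61
Difference = |86950.95 − 95394.61| = 8443.66

Supplier A is cheaper by EUR 8443.66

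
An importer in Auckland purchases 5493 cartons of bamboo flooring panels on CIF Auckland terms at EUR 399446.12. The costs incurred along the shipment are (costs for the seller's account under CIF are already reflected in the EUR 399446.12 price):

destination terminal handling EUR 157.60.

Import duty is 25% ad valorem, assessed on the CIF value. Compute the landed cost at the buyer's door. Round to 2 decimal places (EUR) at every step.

Total landed cost: EUR 499465.25

CIF: the seller pays costs through ocean freight and marine insurance to the destination port.
The CIF price already equals the CIF value: 399446.12
Import duty = 399446.12 × 25% = 99861.53
Buyer bears: destination terminal 157.60 + duty 99861.53 = 100019.13
Landed cost = invoice 399446.12 + 100019.13 = 499465.25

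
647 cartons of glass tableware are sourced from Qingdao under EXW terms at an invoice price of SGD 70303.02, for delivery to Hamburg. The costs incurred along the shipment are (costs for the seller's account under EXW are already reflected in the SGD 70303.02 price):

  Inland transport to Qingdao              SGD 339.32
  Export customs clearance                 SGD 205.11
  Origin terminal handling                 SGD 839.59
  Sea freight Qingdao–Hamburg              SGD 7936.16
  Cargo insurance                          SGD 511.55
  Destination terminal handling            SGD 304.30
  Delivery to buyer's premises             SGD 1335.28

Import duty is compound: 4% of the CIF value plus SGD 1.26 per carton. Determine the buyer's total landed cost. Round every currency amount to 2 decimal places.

Total landed cost: SGD 85794.94

EXW: the seller makes goods available at their premises; the buyer bears all onward costs.
CIF value = EXW price + inland to port + export clearance + origin terminal + freight + insurance = 70303.02 + 339.32 + 205.11 + 839.59 + 7936.16 + 511.55 = 80134.75
Ad valorem component: 80134.75 × 4% = 3205.39
Specific component: 647 × 1.26 = 815.22
Import duty = 3205.39 + 815.22 = 4020.61
Buyer bears: inland to port 339.32 + export clearance 205.11 + origin terminal 839.59 + freight 7936.16 + insurance 511.55 + destination terminal 304.30 + delivery 1335.28 + duty 4020.61 = 15491.92
Landed cost = invoice 70303.02 + 15491.92 = 85794.94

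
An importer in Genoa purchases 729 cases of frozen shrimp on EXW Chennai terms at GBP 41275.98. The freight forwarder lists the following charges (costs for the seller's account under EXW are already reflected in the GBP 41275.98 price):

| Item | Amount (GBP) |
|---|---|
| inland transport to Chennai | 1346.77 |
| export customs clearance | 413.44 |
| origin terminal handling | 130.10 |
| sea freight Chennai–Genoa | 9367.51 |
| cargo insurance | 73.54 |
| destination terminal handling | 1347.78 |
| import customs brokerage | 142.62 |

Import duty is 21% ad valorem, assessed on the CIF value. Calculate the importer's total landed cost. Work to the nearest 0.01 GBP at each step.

EXW: the seller makes goods available at their premises; the buyer bears all onward costs.
CIF value = EXW price + inland to port + export clearance + origin terminal + freight + insurance = 41275.98 + 1346.77 + 413.44 + 130.10 + 9367.51 + 73.54 = 52607.34
Import duty = 52607.34 × 21% = 11047.54
Buyer bears: inland to port 1346.77 + export clearance 413.44 + origin terminal 130.10 + freight 9367.51 + insurance 73.54 + destination terminal 1347.78 + brokerage 142.62 + duty 11047.54 = 23869.30
Landed cost = invoice 41275.98 + 23869.30 = 65145.28

Total landed cost: GBP 65145.28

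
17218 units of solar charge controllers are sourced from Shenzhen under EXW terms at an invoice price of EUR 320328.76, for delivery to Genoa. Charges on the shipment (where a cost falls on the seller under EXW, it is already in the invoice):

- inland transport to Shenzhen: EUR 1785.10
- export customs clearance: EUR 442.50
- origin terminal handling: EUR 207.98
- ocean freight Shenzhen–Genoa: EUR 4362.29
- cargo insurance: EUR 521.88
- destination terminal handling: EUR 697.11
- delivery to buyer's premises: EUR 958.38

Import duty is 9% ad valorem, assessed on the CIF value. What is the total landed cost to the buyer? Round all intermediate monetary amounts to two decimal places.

Total landed cost: EUR 358792.37

EXW: the seller makes goods available at their premises; the buyer bears all onward costs.
CIF value = EXW price + inland to port + export clearance + origin terminal + freight + insurance = 320328.76 + 1785.10 + 442.50 + 207.98 + 4362.29 + 521.88 = 327648.51
Import duty = 327648.51 × 9% = 29488.37
Buyer bears: inland to port 1785.10 + export clearance 442.50 + origin terminal 207.98 + freight 4362.29 + insurance 521.88 + destination terminal 697.11 + delivery 958.38 + duty 29488.37 = 38463.61
Landed cost = invoice 320328.76 + 38463.61 = 358792.37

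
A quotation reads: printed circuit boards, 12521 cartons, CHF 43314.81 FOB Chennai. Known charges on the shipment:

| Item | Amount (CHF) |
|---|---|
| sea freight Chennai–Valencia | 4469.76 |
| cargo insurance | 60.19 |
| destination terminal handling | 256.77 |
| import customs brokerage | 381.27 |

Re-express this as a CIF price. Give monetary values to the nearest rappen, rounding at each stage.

Not relevant to the conversion: brokerage, destination terminal — on the buyer under both terms; not part of either seller's price.
From FOB to CIF, the seller additionally bears: freight, insurance.
CIF price = 43314.81 + 4469.76 + 60.19 = 47844.76

CIF price: CHF 47844.76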